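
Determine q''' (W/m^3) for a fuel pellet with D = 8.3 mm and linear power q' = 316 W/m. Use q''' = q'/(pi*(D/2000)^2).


r = D / 2 / 1000 = 8.3 / 2 / 1000 = 0.00415 m
q''' = q' / (pi * r^2)
q''' = 316 / (pi * 0.00415^2)
q''' = 5.8404e+06 W/m^3

5.8404e+06


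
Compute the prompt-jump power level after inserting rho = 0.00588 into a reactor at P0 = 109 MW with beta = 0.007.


P1/P0 = beta / (beta - rho)
P1/P0 = 0.007 / (0.007 - 0.00588) = 6.250000
P1 = 109 * 6.250000 = 681.25 MW

681.25


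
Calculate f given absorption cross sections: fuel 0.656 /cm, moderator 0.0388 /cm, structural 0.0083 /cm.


f = Sigma_a_fuel / (Sigma_a_fuel + Sigma_a_mod + Sigma_a_other)
f = 0.656 / (0.656 + 0.0388 + 0.0083)
f = 0.93301

0.93301


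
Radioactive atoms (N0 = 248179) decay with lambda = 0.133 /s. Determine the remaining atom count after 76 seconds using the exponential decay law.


N = N0 * exp(-lambda * t)
N = 248179 * exp(-0.133 * 76)
N = 10.114

10.114


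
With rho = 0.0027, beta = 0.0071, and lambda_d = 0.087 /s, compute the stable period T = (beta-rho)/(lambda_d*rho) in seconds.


T = (beta - rho) / (lambda_d * rho)
T = (0.0071 - 0.0027) / (0.087 * 0.0027)
T = 18.731 s

18.731


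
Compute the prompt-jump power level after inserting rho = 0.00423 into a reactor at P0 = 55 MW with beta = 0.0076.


P1/P0 = beta / (beta - rho)
P1/P0 = 0.0076 / (0.0076 - 0.00423) = 2.255193
P1 = 55 * 2.255193 = 124.04 MW

124.04


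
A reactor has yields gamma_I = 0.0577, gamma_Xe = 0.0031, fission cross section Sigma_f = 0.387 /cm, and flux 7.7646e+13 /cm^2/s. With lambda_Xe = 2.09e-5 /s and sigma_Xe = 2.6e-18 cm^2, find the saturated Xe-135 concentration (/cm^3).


Xe_eq = (gamma_I + gamma_Xe) * Sigma_f * phi / (lambda_Xe + sigma_Xe * phi)
Numerator = (0.0577 + 0.0031) * 0.387 * 7.7646e+13 = 1.826979e+12
Denominator = 2.09e-5 + 2.6e-18 * 7.7646e+13 = 2.227796e-04
Xe_eq = 1.826979e+12 / 2.227796e-04 = 8.2008e+15 /cm^3

8.2008e+15


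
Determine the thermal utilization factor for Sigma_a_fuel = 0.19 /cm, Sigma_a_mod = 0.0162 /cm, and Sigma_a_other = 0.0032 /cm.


f = Sigma_a_fuel / (Sigma_a_fuel + Sigma_a_mod + Sigma_a_other)
f = 0.19 / (0.19 + 0.0162 + 0.0032)
f = 0.90735

0.90735


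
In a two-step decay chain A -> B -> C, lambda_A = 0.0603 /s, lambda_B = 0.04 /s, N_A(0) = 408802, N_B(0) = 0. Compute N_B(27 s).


N_B(t) = lambda_A * N_A0 / (lambda_B - lambda_A) * [exp(-lambda_A*t) - exp(-lambda_B*t)]
exp(-0.0603*27) = 0.1963022; exp(-0.04*27) = 0.3395955
N_B = 0.0603 * 408802 / (0.04 - 0.0603) * (0.1963022 - 0.3395955)
N_B = 174004

174004


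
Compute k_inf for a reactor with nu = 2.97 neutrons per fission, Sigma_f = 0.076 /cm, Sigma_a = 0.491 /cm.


k_inf = nu * Sigma_f / Sigma_a
k_inf = 2.97 * 0.076 / 0.491
k_inf = 0.45971

0.45971


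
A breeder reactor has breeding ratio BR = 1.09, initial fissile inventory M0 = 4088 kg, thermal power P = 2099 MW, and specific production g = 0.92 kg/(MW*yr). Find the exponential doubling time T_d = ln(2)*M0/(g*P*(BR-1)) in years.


Breeding gain G = BR - 1 = 1.09 - 1 = 0.09
Fissile production rate = g * P * G = 0.92 * 2099 * 0.09 = 173.7972 kg/yr
T_d = ln(2) * M0 / (g * P * G)
T_d = ln(2) * 4088 / 173.7972 = 16.304 yr

16.304


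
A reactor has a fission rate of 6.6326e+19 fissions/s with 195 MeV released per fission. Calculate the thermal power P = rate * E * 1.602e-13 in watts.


P = fission_rate * E_MeV * 1.602e-13
P = 6.6326e+19 * 195 * 1.602e-13
P = 2.0720e+09 W

2.0720e+09


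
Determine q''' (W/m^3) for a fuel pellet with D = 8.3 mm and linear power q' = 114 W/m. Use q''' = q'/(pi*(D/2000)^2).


r = D / 2 / 1000 = 8.3 / 2 / 1000 = 0.00415 m
q''' = q' / (pi * r^2)
q''' = 114 / (pi * 0.00415^2)
q''' = 2.1070e+06 W/m^3

2.1070e+06


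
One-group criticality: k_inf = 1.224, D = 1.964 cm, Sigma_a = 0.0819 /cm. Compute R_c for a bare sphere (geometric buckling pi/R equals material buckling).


L^2 = D / Sigma_a = 1.964 / 0.0819 = 23.98046 cm^2
B_m^2 = (k_inf - 1) / L^2 = (1.224 - 1) / 23.98046 = 0.009340938 /cm^2
For a bare sphere: B_g = pi/R, so R_c = pi / sqrt(B_m^2)
R_c = pi / sqrt(0.009340938) = 32.505 cm

32.505


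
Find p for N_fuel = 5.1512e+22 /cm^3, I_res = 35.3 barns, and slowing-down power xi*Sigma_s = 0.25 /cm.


p = exp(-N * I * 1e-24 / (xi*Sigma_s))
p = exp(-5.1512e+22 * 35.3 * 1e-24 / 0.25)
p = 6.9368e-04

6.9368e-04


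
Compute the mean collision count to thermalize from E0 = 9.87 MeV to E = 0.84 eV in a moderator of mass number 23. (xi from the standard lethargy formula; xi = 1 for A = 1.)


xi = 1 + (A-1)^2/(2A)*ln((A-1)/(A+1)) = 0.08448899 (for A = 23)
n = ln(E0/E) / xi
n = ln(9.87e6 / 0.84) / 0.08448899
n = ln(1.175000e+07) / 0.08448899 = 192.68

192.68


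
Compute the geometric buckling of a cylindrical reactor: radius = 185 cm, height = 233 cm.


B^2 = (2.405/R)^2 + (pi/H)^2
B^2 = (2.405/185)^2 + (pi/233)^2
B^2 = 3.5080e-04 /cm^2

3.5080e-04


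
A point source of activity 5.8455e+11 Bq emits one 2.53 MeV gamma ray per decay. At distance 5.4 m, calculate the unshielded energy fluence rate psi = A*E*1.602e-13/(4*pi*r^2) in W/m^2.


psi = A * E * 1.602e-13 / (4*pi*r^2)
psi = 5.8455e+11 * 2.53 * 1.602e-13 / (4*pi*5.4^2)
psi = 6.4656e-04 W/m^2

6.4656e-04


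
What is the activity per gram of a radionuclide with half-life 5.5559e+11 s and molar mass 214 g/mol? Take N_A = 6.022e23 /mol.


lambda = ln(2) / t_half = ln(2) / 5.5559e+11 = 1.247588e-12 /s
SA = lambda * N_A / M
SA = 1.247588e-12 * 6.022e23 / 214
SA = 3.5107e+09 Bq/g

3.5107e+09


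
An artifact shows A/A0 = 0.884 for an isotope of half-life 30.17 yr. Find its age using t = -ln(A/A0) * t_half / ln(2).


lambda = ln(2) / t_half = ln(2) / 30.17 = 0.02297472 /yr
t = -ln(A/A0) / lambda
t = -ln(0.884) / 0.02297472
t = 5.3667 yr

5.3667


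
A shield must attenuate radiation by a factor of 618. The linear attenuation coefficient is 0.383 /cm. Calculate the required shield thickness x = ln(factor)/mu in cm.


x = ln(factor) / mu
x = ln(618) / 0.383
x = 16.779 cm

16.779


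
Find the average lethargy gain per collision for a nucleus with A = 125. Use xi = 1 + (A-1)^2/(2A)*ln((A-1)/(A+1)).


xi = 1 + (A-1)^2/(2A) * ln((A-1)/(A+1))
xi = 1 + (125-1)^2/(2*125) * ln((125-1)/(125 +1))
xi = 0.015915

0.015915


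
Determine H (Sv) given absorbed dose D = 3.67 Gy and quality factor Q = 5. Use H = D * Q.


H = D * Q
H = 3.67 * 5
H = 18.350 Sv

18.350


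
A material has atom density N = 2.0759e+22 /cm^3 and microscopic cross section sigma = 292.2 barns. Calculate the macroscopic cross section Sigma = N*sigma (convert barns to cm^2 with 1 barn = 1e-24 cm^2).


Sigma = N * sigma_barns * 1e-24
Sigma = 2.0759e+22 * 292.2 * 1e-24
Sigma = 6.0658 /cm

6.0658


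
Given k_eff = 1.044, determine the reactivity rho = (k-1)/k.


rho = (k_eff - 1) / k_eff
rho = (1.044 - 1) / 1.044
rho = 0.042146

0.042146


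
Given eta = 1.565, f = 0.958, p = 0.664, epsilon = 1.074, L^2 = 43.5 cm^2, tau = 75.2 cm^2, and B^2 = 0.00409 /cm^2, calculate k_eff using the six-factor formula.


k_inf = eta*f*p*eps = 1.565*0.958*0.664*1.074 = 1.069183
P_TNL = 1/(1 + L^2*B^2) = 1/(1 + 43.5*0.00409) = 0.8489577
P_FNL = exp(-B^2*tau) = exp(-0.00409*75.2) = 0.7352329
k_eff = k_inf * P_TNL * P_FNL = 1.069183 * 0.8489577 * 0.7352329
k_eff = 0.66736

0.66736


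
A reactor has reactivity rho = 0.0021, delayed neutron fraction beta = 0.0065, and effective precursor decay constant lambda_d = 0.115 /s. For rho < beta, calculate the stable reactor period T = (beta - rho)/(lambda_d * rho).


T = (beta - rho) / (lambda_d * rho)
T = (0.0065 - 0.0021) / (0.115 * 0.0021)
T = 18.219 s

18.219


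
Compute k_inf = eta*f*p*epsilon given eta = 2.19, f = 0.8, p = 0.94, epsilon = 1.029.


k_inf = eta * f * p * epsilon
k_inf = 2.19 * 0.8 * 0.94 * 1.029
k_inf = 1.6946

1.6946


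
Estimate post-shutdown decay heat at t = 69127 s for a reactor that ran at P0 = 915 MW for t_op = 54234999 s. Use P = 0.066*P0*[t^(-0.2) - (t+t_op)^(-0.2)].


P/P0 = 0.066 * [t^(-0.2) - (t + t_op)^(-0.2)]
P/P0 = 0.066 * [69127^(-0.2) - (69127 + 54234999)^(-0.2)]
P/P0 = 0.066 * [0.1076640 - 0.02838138] = 0.005232653
P = 915 * 0.005232653 = 4.7879 MW

4.7879


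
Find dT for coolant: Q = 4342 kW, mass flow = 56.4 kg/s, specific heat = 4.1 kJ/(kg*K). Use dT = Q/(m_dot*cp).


dT = Q / (m_dot * cp)
dT = 4342 / (56.4 * 4.1)
dT = 18.777 C

18.777


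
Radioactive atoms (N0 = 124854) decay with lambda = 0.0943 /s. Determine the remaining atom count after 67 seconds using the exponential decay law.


N = N0 * exp(-lambda * t)
N = 124854 * exp(-0.0943 * 67)
N = 225.16

225.16


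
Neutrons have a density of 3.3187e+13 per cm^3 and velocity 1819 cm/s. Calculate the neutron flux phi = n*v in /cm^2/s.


phi = n * v
phi = 3.3187e+13 * 1819
phi = 6.0367e+16 /cm^2/s

6.0367e+16


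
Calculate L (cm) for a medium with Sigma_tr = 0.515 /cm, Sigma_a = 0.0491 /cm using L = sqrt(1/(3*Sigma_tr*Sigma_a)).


D = 1 / (3 * Sigma_tr) = 1 / (3 * 0.515) = 0.6472492 cm
L = sqrt(D / Sigma_a)
L = sqrt(0.6472492 / 0.0491)
L = 3.6307 cm

3.6307


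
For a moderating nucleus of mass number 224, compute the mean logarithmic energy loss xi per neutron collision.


xi = 1 + (A-1)^2/(2A) * ln((A-1)/(A+1))
xi = 1 + (224-1)^2/(2*224) * ln((224-1)/(224 +1))
xi = 0.0089021

0.0089021


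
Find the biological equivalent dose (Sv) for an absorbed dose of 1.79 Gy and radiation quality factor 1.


H = D * Q
H = 1.79 * 1
H = 1.7900 Sv

1.7900


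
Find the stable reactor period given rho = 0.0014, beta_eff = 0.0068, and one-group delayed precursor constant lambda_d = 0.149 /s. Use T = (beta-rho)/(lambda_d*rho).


T = (beta - rho) / (lambda_d * rho)
T = (0.0068 - 0.0014) / (0.149 * 0.0014)
T = 25.887 s

25.887


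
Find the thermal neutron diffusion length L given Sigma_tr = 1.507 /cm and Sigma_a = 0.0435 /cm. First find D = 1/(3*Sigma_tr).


D = 1 / (3 * Sigma_tr) = 1 / (3 * 1.507) = 0.2211900 cm
L = sqrt(D / Sigma_a)
L = sqrt(0.2211900 / 0.0435)
L = 2.2550 cm

2.2550


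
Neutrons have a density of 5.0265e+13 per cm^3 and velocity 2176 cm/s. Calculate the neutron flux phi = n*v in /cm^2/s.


phi = n * v
phi = 5.0265e+13 * 2176
phi = 1.0938e+17 /cm^2/s

1.0938e+17


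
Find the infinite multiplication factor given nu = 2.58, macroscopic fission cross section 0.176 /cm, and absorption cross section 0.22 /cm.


k_inf = nu * Sigma_f / Sigma_a
k_inf = 2.58 * 0.176 / 0.22
k_inf = 2.0640

2.0640


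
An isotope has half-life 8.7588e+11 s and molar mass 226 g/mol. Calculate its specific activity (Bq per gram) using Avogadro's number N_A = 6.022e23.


lambda = ln(2) / t_half = ln(2) / 8.7588e+11 = 7.913723e-13 /s
SA = lambda * N_A / M
SA = 7.913723e-13 * 6.022e23 / 226
SA = 2.1087e+09 Bq/g

2.1087e+09


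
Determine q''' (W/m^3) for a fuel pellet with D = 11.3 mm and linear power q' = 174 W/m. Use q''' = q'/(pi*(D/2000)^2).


r = D / 2 / 1000 = 11.3 / 2 / 1000 = 0.00565 m
q''' = q' / (pi * r^2)
q''' = 174 / (pi * 0.00565^2)
q''' = 1.7350e+06 W/m^3

1.7350e+06


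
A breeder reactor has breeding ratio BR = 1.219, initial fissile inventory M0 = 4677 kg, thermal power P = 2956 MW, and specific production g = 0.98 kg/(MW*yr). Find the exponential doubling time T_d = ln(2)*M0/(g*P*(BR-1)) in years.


Breeding gain G = BR - 1 = 1.219 - 1 = 0.219
Fissile production rate = g * P * G = 0.98 * 2956 * 0.219 = 634.41672 kg/yr
T_d = ln(2) * M0 / (g * P * G)
T_d = ln(2) * 4677 / 634.41672 = 5.1100 yr

5.1100


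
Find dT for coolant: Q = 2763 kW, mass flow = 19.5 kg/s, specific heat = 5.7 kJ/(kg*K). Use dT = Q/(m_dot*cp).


dT = Q / (m_dot * cp)
dT = 2763 / (19.5 * 5.7)
dT = 24.858 C

24.858


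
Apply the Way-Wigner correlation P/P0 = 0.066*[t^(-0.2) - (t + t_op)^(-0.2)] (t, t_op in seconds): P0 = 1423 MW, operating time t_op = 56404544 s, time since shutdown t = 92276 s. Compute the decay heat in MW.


P/P0 = 0.066 * [t^(-0.2) - (t + t_op)^(-0.2)]
P/P0 = 0.066 * [92276^(-0.2) - (92276 + 56404544)^(-0.2)]
P/P0 = 0.066 * [0.1016207 - 0.02815757] = 0.004848567
P = 1423 * 0.004848567 = 6.8995 MW

6.8995


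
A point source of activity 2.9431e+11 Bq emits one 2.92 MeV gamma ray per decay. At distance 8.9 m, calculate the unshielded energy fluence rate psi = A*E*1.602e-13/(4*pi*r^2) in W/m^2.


psi = A * E * 1.602e-13 / (4*pi*r^2)
psi = 2.9431e+11 * 2.92 * 1.602e-13 / (4*pi*8.9^2)
psi = 1.3831e-04 W/m^2

1.3831e-04


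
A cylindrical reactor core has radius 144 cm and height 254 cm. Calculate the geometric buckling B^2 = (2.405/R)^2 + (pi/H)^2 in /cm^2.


B^2 = (2.405/R)^2 + (pi/H)^2
B^2 = (2.405/144)^2 + (pi/254)^2
B^2 = 4.3192e-04 /cm^2

4.3192e-04


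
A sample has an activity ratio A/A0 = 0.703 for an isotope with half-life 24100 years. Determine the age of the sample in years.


lambda = ln(2) / t_half = ln(2) / 24100 = 2.876129e-05 /yr
t = -ln(A/A0) / lambda
t = -ln(0.703) / 2.876129e-05
t = 12253 yr

12253


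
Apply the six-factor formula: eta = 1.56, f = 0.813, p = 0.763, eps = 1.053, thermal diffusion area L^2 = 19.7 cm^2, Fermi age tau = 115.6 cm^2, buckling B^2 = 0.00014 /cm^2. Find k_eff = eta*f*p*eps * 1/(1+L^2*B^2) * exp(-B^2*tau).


k_inf = eta*f*p*eps = 1.56*0.813*0.763*1.053 = 1.018986
P_TNL = 1/(1 + L^2*B^2) = 1/(1 + 19.7*0.00014) = 0.9972496
P_FNL = exp(-B^2*tau) = exp(-0.00014*115.6) = 0.9839463
k_eff = k_inf * P_TNL * P_FNL = 1.018986 * 0.9972496 * 0.9839463
k_eff = 0.99987

0.99987


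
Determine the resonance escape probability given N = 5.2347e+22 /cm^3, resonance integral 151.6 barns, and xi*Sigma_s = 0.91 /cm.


p = exp(-N * I * 1e-24 / (xi*Sigma_s))
p = exp(-5.2347e+22 * 151.6 * 1e-24 / 0.91)
p = 1.6318e-04

1.6318e-04


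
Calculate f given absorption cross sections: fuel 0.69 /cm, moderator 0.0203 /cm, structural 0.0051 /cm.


f = Sigma_a_fuel / (Sigma_a_fuel + Sigma_a_mod + Sigma_a_other)
f = 0.69 / (0.69 + 0.0203 + 0.0051)
f = 0.96450

0.96450


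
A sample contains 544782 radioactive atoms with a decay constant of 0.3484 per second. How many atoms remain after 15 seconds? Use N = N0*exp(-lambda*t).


N = N0 * exp(-lambda * t)
N = 544782 * exp(-0.3484 * 15)
N = 2928.2

2928.2


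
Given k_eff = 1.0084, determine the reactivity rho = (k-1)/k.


rho = (k_eff - 1) / k_eff
rho = (1.0084 - 1) / 1.0084
rho = 0.0083300

0.0083300


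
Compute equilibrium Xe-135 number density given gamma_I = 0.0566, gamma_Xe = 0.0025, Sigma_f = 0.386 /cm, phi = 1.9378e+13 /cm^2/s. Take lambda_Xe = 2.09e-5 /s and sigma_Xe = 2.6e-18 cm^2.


Xe_eq = (gamma_I + gamma_Xe) * Sigma_f * phi / (lambda_Xe + sigma_Xe * phi)
Numerator = (0.0566 + 0.0025) * 0.386 * 1.9378e+13 = 4.420626e+11
Denominator = 2.09e-5 + 2.6e-18 * 1.9378e+13 = 7.128280e-05
Xe_eq = 4.420626e+11 / 7.128280e-05 = 6.2015e+15 /cm^3

6.2015e+15


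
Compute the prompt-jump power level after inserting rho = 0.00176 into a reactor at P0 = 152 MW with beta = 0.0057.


P1/P0 = beta / (beta - rho)
P1/P0 = 0.0057 / (0.0057 - 0.00176) = 1.446701
P1 = 152 * 1.446701 = 219.90 MW

219.90


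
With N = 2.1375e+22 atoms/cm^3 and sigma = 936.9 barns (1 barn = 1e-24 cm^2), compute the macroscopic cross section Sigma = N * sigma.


Sigma = N * sigma_barns * 1e-24
Sigma = 2.1375e+22 * 936.9 * 1e-24
Sigma = 20.026 /cm

20.026


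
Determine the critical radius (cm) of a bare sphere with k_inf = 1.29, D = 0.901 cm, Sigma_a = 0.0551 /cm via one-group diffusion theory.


L^2 = D / Sigma_a = 0.901 / 0.0551 = 16.35209 cm^2
B_m^2 = (k_inf - 1) / L^2 = (1.29 - 1) / 16.35209 = 0.01773474 /cm^2
For a bare sphere: B_g = pi/R, so R_c = pi / sqrt(B_m^2)
R_c = pi / sqrt(0.01773474) = 23.591 cm

23.591


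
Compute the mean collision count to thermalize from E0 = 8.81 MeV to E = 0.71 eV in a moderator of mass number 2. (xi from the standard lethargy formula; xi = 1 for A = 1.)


xi = 1 + (A-1)^2/(2A)*ln((A-1)/(A+1)) = 0.7253469 (for A = 2)
n = ln(E0/E) / xi
n = ln(8.81e6 / 0.71) / 0.7253469
n = ln(1.240845e+07) / 0.7253469 = 22.519

22.519


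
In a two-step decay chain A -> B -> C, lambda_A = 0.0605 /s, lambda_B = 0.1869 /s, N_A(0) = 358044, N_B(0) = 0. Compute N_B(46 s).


N_B(t) = lambda_A * N_A0 / (lambda_B - lambda_A) * [exp(-lambda_A*t) - exp(-lambda_B*t)]
exp(-0.0605*46) = 0.06185267; exp(-0.1869*46) = 1.845851e-04
N_B = 0.0605 * 358044 / (0.1869 - 0.0605) * (0.06185267 - 1.845851e-04)
N_B = 10568

10568


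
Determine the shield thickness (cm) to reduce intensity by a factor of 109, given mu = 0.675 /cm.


x = ln(factor) / mu
x = ln(109) / 0.675
x = 6.9501 cm

6.9501


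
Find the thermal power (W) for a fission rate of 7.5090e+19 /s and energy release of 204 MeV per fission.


P = fission_rate * E_MeV * 1.602e-13
P = 7.5090e+19 * 204 * 1.602e-13
P = 2.4540e+09 W

2.4540e+09


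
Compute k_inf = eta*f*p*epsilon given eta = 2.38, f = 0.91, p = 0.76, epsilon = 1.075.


k_inf = eta * f * p * epsilon
k_inf = 2.38 * 0.91 * 0.76 * 1.075
k_inf = 1.7695

1.7695


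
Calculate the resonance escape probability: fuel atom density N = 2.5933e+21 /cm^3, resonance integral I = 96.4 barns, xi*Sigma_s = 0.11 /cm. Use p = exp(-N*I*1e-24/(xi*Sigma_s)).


p = exp(-N * I * 1e-24 / (xi*Sigma_s))
p = exp(-2.5933e+21 * 96.4 * 1e-24 / 0.11)
p = 0.10304

0.10304


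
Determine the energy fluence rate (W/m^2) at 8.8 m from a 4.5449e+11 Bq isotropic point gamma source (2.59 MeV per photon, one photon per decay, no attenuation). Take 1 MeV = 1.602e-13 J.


psi = A * E * 1.602e-13 / (4*pi*r^2)
psi = 4.5449e+11 * 2.59 * 1.602e-13 / (4*pi*8.8^2)
psi = 1.9378e-04 W/m^2

1.9378e-04


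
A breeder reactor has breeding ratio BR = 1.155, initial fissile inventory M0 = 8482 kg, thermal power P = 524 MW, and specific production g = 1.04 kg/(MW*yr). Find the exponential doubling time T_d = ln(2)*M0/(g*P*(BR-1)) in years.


Breeding gain G = BR - 1 = 1.155 - 1 = 0.155
Fissile production rate = g * P * G = 1.04 * 524 * 0.155 = 84.4688 kg/yr
T_d = ln(2) * M0 / (g * P * G)
T_d = ln(2) * 8482 / 84.4688 = 69.603 yr

69.603


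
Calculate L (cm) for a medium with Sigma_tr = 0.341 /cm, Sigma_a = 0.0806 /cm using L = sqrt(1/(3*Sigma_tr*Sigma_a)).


D = 1 / (3 * Sigma_tr) = 1 / (3 * 0.341) = 0.9775171 cm
L = sqrt(D / Sigma_a)
L = sqrt(0.9775171 / 0.0806)
L = 3.4825 cm

3.4825


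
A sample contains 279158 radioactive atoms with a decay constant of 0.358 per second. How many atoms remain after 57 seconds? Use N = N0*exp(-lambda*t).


N = N0 * exp(-lambda * t)
N = 279158 * exp(-0.358 * 57)
N = 3.8339e-04

3.8339e-04


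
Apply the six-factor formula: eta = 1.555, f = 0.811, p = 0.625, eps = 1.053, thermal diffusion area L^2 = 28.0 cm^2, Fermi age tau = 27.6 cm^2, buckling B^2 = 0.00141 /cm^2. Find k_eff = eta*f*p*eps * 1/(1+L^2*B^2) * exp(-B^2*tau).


k_inf = eta*f*p*eps = 1.555*0.811*0.625*1.053 = 0.8299647
P_TNL = 1/(1 + L^2*B^2) = 1/(1 + 28.0*0.00141) = 0.9620195
P_FNL = exp(-B^2*tau) = exp(-0.00141*27.6) = 0.9618315
k_eff = k_inf * P_TNL * P_FNL = 0.8299647 * 0.9620195 * 0.9618315
k_eff = 0.76797

0.76797


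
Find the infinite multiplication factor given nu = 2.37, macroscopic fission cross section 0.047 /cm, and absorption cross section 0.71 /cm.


k_inf = nu * Sigma_f / Sigma_a
k_inf = 2.37 * 0.047 / 0.71
k_inf = 0.15689

0.15689


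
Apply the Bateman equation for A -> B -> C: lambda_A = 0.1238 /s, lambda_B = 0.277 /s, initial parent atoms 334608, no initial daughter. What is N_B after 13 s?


N_B(t) = lambda_A * N_A0 / (lambda_B - lambda_A) * [exp(-lambda_A*t) - exp(-lambda_B*t)]
exp(-0.1238*13) = 0.2000076; exp(-0.277*13) = 0.02729641
N_B = 0.1238 * 334608 / (0.277 - 0.1238) * (0.2000076 - 0.02729641)
N_B = 46700

46700


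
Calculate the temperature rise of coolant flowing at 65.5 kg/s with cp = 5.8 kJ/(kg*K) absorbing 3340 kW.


dT = Q / (m_dot * cp)
dT = 3340 / (65.5 * 5.8)
dT = 8.7918 C

8.7918


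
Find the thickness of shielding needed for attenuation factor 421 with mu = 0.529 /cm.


x = ln(factor) / mu
x = ln(421) / 0.529
x = 11.423 cm

11.423


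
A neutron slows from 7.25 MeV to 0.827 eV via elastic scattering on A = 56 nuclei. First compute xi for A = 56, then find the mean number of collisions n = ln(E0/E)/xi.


xi = 1 + (A-1)^2/(2A)*ln((A-1)/(A+1)) = 0.03529286 (for A = 56)
n = ln(E0/E) / xi
n = ln(7.25e6 / 0.827) / 0.03529286
n = ln(8.766626e+06) / 0.03529286 = 452.97

452.97


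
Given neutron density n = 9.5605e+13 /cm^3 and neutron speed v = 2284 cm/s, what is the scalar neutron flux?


phi = n * v
phi = 9.5605e+13 * 2284
phi = 2.1836e+17 /cm^2/s

2.1836e+17


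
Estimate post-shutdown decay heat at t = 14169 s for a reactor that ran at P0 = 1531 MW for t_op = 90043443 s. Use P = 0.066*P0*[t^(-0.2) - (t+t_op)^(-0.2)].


P/P0 = 0.066 * [t^(-0.2) - (t + t_op)^(-0.2)]
P/P0 = 0.066 * [14169^(-0.2) - (14169 + 90043443)^(-0.2)]
P/P0 = 0.066 * [0.1478196 - 0.02565050] = 0.008063161
P = 1531 * 0.008063161 = 12.345 MW

12.345


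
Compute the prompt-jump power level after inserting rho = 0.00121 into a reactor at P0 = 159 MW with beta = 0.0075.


P1/P0 = beta / (beta - rho)
P1/P0 = 0.0075 / (0.0075 - 0.00121) = 1.192369
P1 = 159 * 1.192369 = 189.59 MW

189.59


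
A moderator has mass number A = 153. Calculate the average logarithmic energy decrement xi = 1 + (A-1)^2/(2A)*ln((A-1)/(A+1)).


xi = 1 + (A-1)^2/(2A) * ln((A-1)/(A+1))
xi = 1 + (153-1)^2/(2*153) * ln((153-1)/(153 +1))
xi = 0.013015

0.013015


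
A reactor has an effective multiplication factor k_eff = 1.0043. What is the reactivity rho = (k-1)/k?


rho = (k_eff - 1) / k_eff
rho = (1.0043 - 1) / 1.0043
rho = 0.0042816

0.0042816


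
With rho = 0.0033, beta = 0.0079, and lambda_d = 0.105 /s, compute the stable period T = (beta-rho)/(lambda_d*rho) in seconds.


T = (beta - rho) / (lambda_d * rho)
T = (0.0079 - 0.0033) / (0.105 * 0.0033)
T = 13.276 s

13.276


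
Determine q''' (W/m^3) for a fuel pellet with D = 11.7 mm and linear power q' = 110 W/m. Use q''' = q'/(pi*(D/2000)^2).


r = D / 2 / 1000 = 11.7 / 2 / 1000 = 0.00585 m
q''' = q' / (pi * r^2)
q''' = 110 / (pi * 0.00585^2)
q''' = 1.0231e+06 W/m^3

1.0231e+06


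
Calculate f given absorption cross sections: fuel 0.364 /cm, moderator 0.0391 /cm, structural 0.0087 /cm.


f = Sigma_a_fuel / (Sigma_a_fuel + Sigma_a_mod + Sigma_a_other)
f = 0.364 / (0.364 + 0.0391 + 0.0087)
f = 0.88392

0.88392


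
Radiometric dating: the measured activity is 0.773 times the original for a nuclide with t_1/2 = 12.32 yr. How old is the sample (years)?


lambda = ln(2) / t_half = ln(2) / 12.32 = 0.05626195 /yr
t = -ln(A/A0) / lambda
t = -ln(0.773) / 0.05626195
t = 4.5764 yr

4.5764


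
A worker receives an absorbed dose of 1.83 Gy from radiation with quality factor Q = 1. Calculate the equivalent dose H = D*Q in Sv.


H = D * Q
H = 1.83 * 1
H = 1.8300 Sv

1.8300


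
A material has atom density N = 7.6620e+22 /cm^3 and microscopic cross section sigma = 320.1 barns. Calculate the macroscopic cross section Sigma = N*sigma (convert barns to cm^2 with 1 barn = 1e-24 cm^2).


Sigma = N * sigma_barns * 1e-24
Sigma = 7.6620e+22 * 320.1 * 1e-24
Sigma = 24.526 /cm

24.526


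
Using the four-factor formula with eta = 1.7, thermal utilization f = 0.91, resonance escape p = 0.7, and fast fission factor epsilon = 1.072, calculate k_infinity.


k_inf = eta * f * p * epsilon
k_inf = 1.7 * 0.91 * 0.7 * 1.072
k_inf = 1.1609

1.1609


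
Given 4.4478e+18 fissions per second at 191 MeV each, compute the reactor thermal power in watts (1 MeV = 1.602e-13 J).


P = fission_rate * E_MeV * 1.602e-13
P = 4.4478e+18 * 191 * 1.602e-13
P = 1.3609e+08 W

1.3609e+08


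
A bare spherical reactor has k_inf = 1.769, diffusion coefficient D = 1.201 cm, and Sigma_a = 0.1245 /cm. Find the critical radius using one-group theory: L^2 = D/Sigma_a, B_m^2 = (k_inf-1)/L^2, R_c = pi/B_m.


L^2 = D / Sigma_a = 1.201 / 0.1245 = 9.646586 cm^2
B_m^2 = (k_inf - 1) / L^2 = (1.769 - 1) / 9.646586 = 0.07971732 /cm^2
For a bare sphere: B_g = pi/R, so R_c = pi / sqrt(B_m^2)
R_c = pi / sqrt(0.07971732) = 11.127 cm

11.127


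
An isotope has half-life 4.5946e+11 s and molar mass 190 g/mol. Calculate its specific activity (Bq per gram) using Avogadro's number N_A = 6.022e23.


lambda = ln(2) / t_half = ln(2) / 4.5946e+11 = 1.508613e-12 /s
SA = lambda * N_A / M
SA = 1.508613e-12 * 6.022e23 / 190
SA = 4.7815e+09 Bq/g

4.7815e+09


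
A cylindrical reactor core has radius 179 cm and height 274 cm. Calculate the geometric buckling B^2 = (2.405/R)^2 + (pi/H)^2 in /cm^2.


B^2 = (2.405/R)^2 + (pi/H)^2
B^2 = (2.405/179)^2 + (pi/274)^2
B^2 = 3.1198e-04 /cm^2

3.1198e-04


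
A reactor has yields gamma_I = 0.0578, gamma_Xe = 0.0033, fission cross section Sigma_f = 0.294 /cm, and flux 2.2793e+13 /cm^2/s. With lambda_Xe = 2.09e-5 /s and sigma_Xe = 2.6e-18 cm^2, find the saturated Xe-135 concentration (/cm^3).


Xe_eq = (gamma_I + gamma_Xe) * Sigma_f * phi / (lambda_Xe + sigma_Xe * phi)
Numerator = (0.0578 + 0.0033) * 0.294 * 2.2793e+13 = 4.094398e+11
Denominator = 2.09e-5 + 2.6e-18 * 2.2793e+13 = 8.016180e-05
Xe_eq = 4.094398e+11 / 8.016180e-05 = 5.1077e+15 /cm^3

5.1077e+15


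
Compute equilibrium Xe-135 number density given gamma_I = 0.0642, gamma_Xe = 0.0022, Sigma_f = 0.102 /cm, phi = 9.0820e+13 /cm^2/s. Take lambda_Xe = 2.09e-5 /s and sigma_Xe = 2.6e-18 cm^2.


Xe_eq = (gamma_I + gamma_Xe) * Sigma_f * phi / (lambda_Xe + sigma_Xe * phi)
Numerator = (0.0642 + 0.0022) * 0.102 * 9.0820e+13 = 6.151057e+11
Denominator = 2.09e-5 + 2.6e-18 * 9.0820e+13 = 2.570320e-04
Xe_eq = 6.151057e+11 / 2.570320e-04 = 2.3931e+15 /cm^3

2.3931e+15


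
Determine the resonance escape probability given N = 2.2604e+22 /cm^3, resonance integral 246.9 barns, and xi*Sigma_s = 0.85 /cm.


p = exp(-N * I * 1e-24 / (xi*Sigma_s))
p = exp(-2.2604e+22 * 246.9 * 1e-24 / 0.85)
p = 0.0014077

0.0014077


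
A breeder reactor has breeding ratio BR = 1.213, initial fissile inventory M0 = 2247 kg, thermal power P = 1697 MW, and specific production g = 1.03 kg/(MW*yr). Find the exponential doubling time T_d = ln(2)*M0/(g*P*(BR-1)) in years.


Breeding gain G = BR - 1 = 1.213 - 1 = 0.213
Fissile production rate = g * P * G = 1.03 * 1697 * 0.213 = 372.30483 kg/yr
T_d = ln(2) * M0 / (g * P * G)
T_d = ln(2) * 2247 / 372.30483 = 4.1834 yr

4.1834


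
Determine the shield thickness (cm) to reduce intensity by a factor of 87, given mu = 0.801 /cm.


x = ln(factor) / mu
x = ln(87) / 0.801
x = 5.5754 cm

5.5754


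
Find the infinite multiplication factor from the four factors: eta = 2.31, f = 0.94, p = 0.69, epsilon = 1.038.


k_inf = eta * f * p * epsilon
k_inf = 2.31 * 0.94 * 0.69 * 1.038
k_inf = 1.5552

1.5552


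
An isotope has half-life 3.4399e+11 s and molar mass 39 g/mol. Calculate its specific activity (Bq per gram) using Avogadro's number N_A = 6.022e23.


lambda = ln(2) / t_half = ln(2) / 3.4399e+11 = 2.015021e-12 /s
SA = lambda * N_A / M
SA = 2.015021e-12 * 6.022e23 / 39
SA = 3.1114e+10 Bq/g

3.1114e+10


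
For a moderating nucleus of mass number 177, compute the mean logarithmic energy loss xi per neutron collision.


xi = 1 + (A-1)^2/(2A) * ln((A-1)/(A+1))
xi = 1 + (177-1)^2/(2*177) * ln((177-1)/(177 +1))
xi = 0.011257

0.011257


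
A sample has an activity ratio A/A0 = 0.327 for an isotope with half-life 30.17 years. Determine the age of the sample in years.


lambda = ln(2) / t_half = ln(2) / 30.17 = 0.02297472 /yr
t = -ln(A/A0) / lambda
t = -ln(0.327) / 0.02297472
t = 48.653 yr

48.653


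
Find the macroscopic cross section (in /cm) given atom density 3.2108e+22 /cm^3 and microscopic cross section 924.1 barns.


Sigma = N * sigma_barns * 1e-24
Sigma = 3.2108e+22 * 924.1 * 1e-24
Sigma = 29.671 /cm

29.671


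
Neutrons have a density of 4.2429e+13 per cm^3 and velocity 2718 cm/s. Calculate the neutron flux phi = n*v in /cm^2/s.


phi = n * v
phi = 4.2429e+13 * 2718
phi = 1.1532e+17 /cm^2/s

1.1532e+17


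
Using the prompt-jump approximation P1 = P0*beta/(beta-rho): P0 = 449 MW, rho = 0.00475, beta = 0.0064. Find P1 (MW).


P1/P0 = beta / (beta - rho)
P1/P0 = 0.0064 / (0.0064 - 0.00475) = 3.878788
P1 = 449 * 3.878788 = 1741.6 MW

1741.6


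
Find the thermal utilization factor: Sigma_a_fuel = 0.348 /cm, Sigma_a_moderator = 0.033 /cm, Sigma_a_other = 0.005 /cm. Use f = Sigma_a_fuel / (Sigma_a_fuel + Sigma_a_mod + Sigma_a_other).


f = Sigma_a_fuel / (Sigma_a_fuel + Sigma_a_mod + Sigma_a_other)
f = 0.348 / (0.348 + 0.033 + 0.005)
f = 0.90155

0.90155


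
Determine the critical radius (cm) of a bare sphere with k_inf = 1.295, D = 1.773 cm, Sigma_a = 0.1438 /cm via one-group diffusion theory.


L^2 = D / Sigma_a = 1.773 / 0.1438 = 12.32962 cm^2
B_m^2 = (k_inf - 1) / L^2 = (1.295 - 1) / 12.32962 = 0.02392612 /cm^2
For a bare sphere: B_g = pi/R, so R_c = pi / sqrt(B_m^2)
R_c = pi / sqrt(0.02392612) = 20.310 cm

20.310


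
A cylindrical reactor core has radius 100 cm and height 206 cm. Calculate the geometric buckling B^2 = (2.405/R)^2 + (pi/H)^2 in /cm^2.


B^2 = (2.405/R)^2 + (pi/H)^2
B^2 = (2.405/100)^2 + (pi/206)^2
B^2 = 8.1098e-04 /cm^2

8.1098e-04


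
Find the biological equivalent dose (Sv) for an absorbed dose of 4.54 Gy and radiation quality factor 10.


H = D * Q
H = 4.54 * 10
H = 45.400 Sv

45.400


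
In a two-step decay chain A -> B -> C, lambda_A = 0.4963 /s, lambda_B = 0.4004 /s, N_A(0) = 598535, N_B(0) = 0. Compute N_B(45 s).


N_B(t) = lambda_A * N_A0 / (lambda_B - lambda_A) * [exp(-lambda_A*t) - exp(-lambda_B*t)]
exp(-0.4963*45) = 1.998408e-10; exp(-0.4004*45) = 1.495829e-08
N_B = 0.4963 * 598535 / (0.4004 - 0.4963) * (1.998408e-10 - 1.495829e-08)
N_B = 0.045715

0.045715


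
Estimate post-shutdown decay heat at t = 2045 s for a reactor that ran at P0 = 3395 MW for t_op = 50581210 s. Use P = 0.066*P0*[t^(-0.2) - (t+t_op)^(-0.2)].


P/P0 = 0.066 * [t^(-0.2) - (t + t_op)^(-0.2)]
P/P0 = 0.066 * [2045^(-0.2) - (2045 + 50581210)^(-0.2)]
P/P0 = 0.066 * [0.2177015 - 0.02878715] = 0.01246835
P = 3395 * 0.01246835 = 42.330 MW

42.330


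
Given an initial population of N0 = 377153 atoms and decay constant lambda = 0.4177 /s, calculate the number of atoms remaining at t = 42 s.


N = N0 * exp(-lambda * t)
N = 377153 * exp(-0.4177 * 42)
N = 0.0090681

0.0090681


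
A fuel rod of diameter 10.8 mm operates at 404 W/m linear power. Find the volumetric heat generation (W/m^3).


r = D / 2 / 1000 = 10.8 / 2 / 1000 = 0.0054 m
q''' = q' / (pi * r^2)
q''' = 404 / (pi * 0.0054^2)
q''' = 4.4101e+06 W/m^3

4.4101e+06


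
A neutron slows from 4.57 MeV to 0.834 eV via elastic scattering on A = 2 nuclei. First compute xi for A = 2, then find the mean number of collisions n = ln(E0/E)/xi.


xi = 1 + (A-1)^2/(2A)*ln((A-1)/(A+1)) = 0.7253469 (for A = 2)
n = ln(E0/E) / xi
n = ln(4.57e6 / 0.834) / 0.7253469
n = ln(5.479616e+06) / 0.7253469 = 21.392

21.392


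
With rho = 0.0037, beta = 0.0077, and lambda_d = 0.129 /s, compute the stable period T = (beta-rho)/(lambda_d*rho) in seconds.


T = (beta - rho) / (lambda_d * rho)
T = (0.0077 - 0.0037) / (0.129 * 0.0037)
T = 8.3805 s

8.3805


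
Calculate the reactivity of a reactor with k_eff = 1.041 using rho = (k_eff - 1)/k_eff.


rho = (k_eff - 1) / k_eff
rho = (1.041 - 1) / 1.041
rho = 0.039385

0.039385


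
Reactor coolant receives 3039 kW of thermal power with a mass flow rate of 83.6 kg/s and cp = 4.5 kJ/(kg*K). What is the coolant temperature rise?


dT = Q / (m_dot * cp)
dT = 3039 / (83.6 * 4.5)
dT = 8.0781 C

8.0781


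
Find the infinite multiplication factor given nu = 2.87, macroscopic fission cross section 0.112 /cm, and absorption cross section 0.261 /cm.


k_inf = nu * Sigma_f / Sigma_a
k_inf = 2.87 * 0.112 / 0.261
k_inf = 1.2316

1.2316


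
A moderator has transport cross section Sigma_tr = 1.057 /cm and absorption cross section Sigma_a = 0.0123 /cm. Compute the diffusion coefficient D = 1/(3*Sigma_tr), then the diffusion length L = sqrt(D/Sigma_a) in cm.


D = 1 / (3 * Sigma_tr) = 1 / (3 * 1.057) = 0.3153579 cm
L = sqrt(D / Sigma_a)
L = sqrt(0.3153579 / 0.0123)
L = 5.0635 cm

5.0635


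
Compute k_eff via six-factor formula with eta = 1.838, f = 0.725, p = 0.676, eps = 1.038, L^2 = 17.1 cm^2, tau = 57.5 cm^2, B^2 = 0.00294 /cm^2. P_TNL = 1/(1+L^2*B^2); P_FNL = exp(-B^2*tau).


k_inf = eta*f*p*eps = 1.838*0.725*0.676*1.038 = 0.9350343
P_TNL = 1/(1 + L^2*B^2) = 1/(1 + 17.1*0.00294) = 0.9521325
P_FNL = exp(-B^2*tau) = exp(-0.00294*57.5) = 0.8444667
k_eff = k_inf * P_TNL * P_FNL = 0.9350343 * 0.9521325 * 0.8444667
k_eff = 0.75181

0.75181


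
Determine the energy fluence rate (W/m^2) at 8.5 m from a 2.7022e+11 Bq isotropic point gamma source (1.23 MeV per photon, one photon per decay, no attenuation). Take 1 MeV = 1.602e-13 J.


psi = A * E * 1.602e-13 / (4*pi*r^2)
psi = 2.7022e+11 * 1.23 * 1.602e-13 / (4*pi*8.5^2)
psi = 5.8646e-05 W/m^2

5.8646e-05


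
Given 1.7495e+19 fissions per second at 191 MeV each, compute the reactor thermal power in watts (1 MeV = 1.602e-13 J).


P = fission_rate * E_MeV * 1.602e-13
P = 1.7495e+19 * 191 * 1.602e-13
P = 5.3532e+08 W

5.3532e+08


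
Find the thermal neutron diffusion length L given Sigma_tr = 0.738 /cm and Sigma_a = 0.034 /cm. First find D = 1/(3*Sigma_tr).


D = 1 / (3 * Sigma_tr) = 1 / (3 * 0.738) = 0.4516712 cm
L = sqrt(D / Sigma_a)
L = sqrt(0.4516712 / 0.034)
L = 3.6448 cm

3.6448


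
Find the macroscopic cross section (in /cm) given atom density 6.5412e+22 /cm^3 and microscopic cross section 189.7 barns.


Sigma = N * sigma_barns * 1e-24
Sigma = 6.5412e+22 * 189.7 * 1e-24
Sigma = 12.409 /cm

12.409


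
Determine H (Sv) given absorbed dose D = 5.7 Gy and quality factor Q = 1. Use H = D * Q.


H = D * Q
H = 5.7 * 1
H = 5.7000 Sv

5.7000


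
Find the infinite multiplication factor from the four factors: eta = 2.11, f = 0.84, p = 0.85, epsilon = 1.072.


k_inf = eta * f * p * epsilon
k_inf = 2.11 * 0.84 * 0.85 * 1.072
k_inf = 1.6150

1.6150


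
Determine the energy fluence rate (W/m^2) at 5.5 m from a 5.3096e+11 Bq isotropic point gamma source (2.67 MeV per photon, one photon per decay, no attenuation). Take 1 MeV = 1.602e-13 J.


psi = A * E * 1.602e-13 / (4*pi*r^2)
psi = 5.3096e+11 * 2.67 * 1.602e-13 / (4*pi*5.5^2)
psi = 5.9745e-04 W/m^2

5.9745e-04


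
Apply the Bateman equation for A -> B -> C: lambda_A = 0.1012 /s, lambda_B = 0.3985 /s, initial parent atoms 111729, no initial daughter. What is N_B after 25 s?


N_B(t) = lambda_A * N_A0 / (lambda_B - lambda_A) * [exp(-lambda_A*t) - exp(-lambda_B*t)]
exp(-0.1012*25) = 0.07965902; exp(-0.3985*25) = 4.713475e-05
N_B = 0.1012 * 111729 / (0.3985 - 0.1012) * (0.07965902 - 4.713475e-05)
N_B = 3027.8

3027.8


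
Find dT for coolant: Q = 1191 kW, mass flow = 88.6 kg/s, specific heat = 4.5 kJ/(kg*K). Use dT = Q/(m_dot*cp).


dT = Q / (m_dot * cp)
dT = 1191 / (88.6 * 4.5)
dT = 2.9872 C

2.9872


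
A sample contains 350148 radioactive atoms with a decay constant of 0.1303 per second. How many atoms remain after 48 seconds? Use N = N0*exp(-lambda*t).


N = N0 * exp(-lambda * t)
N = 350148 * exp(-0.1303 * 48)
N = 672.98

672.98


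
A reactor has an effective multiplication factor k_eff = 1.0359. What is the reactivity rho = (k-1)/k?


rho = (k_eff - 1) / k_eff
rho = (1.0359 - 1) / 1.0359
rho = 0.034656

0.034656


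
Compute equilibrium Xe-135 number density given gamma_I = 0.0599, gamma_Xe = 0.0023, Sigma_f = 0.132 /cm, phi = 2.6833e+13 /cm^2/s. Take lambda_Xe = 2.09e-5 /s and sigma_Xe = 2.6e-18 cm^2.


Xe_eq = (gamma_I + gamma_Xe) * Sigma_f * phi / (lambda_Xe + sigma_Xe * phi)
Numerator = (0.0599 + 0.0023) * 0.132 * 2.6833e+13 = 2.203097e+11
Denominator = 2.09e-5 + 2.6e-18 * 2.6833e+13 = 9.066580e-05
Xe_eq = 2.203097e+11 / 9.066580e-05 = 2.4299e+15 /cm^3

2.4299e+15


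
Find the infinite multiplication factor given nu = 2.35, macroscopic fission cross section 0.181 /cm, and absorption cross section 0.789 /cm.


k_inf = nu * Sigma_f / Sigma_a
k_inf = 2.35 * 0.181 / 0.789
k_inf = 0.53910

0.53910


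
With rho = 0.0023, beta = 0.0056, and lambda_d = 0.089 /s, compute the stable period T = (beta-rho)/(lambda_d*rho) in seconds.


T = (beta - rho) / (lambda_d * rho)
T = (0.0056 - 0.0023) / (0.089 * 0.0023)
T = 16.121 s

16.121


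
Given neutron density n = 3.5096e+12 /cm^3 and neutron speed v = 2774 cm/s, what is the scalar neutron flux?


phi = n * v
phi = 3.5096e+12 * 2774
phi = 9.7356e+15 /cm^2/s

9.7356e+15


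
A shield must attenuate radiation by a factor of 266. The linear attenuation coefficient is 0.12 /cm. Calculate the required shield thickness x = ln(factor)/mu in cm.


x = ln(factor) / mu
x = ln(266) / 0.12
x = 46.529 cm

46.529


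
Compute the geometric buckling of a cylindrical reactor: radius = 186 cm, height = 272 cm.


B^2 = (2.405/R)^2 + (pi/H)^2
B^2 = (2.405/186)^2 + (pi/272)^2
B^2 = 3.0059e-04 /cm^2

3.0059e-04


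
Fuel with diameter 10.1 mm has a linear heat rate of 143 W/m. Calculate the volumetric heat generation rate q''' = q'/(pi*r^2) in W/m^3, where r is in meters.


r = D / 2 / 1000 = 10.1 / 2 / 1000 = 0.00505 m
q''' = q' / (pi * r^2)
q''' = 143 / (pi * 0.00505^2)
q''' = 1.7849e+06 W/m^3

1.7849e+06


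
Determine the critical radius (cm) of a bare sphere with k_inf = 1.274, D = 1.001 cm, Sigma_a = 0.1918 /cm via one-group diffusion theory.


L^2 = D / Sigma_a = 1.001 / 0.1918 = 5.218978 cm^2
B_m^2 = (k_inf - 1) / L^2 = (1.274 - 1) / 5.218978 = 0.05250070 /cm^2
For a bare sphere: B_g = pi/R, so R_c = pi / sqrt(B_m^2)
R_c = pi / sqrt(0.05250070) = 13.711 cm

13.711


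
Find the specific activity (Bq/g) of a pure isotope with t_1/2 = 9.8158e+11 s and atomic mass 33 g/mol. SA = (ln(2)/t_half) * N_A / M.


lambda = ln(2) / t_half = ln(2) / 9.8158e+11 = 7.061545e-13 /s
SA = lambda * N_A / M
SA = 7.061545e-13 * 6.022e23 / 33
SA = 1.2886e+10 Bq/g

1.2886e+10


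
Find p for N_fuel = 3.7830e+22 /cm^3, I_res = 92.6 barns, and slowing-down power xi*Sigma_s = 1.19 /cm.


p = exp(-N * I * 1e-24 / (xi*Sigma_s))
p = exp(-3.7830e+22 * 92.6 * 1e-24 / 1.19)
p = 0.052668

0.052668


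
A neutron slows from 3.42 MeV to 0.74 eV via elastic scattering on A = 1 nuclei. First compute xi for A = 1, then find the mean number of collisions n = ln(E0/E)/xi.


xi = 1 + (A-1)^2/(2A)*ln((A-1)/(A+1)) = 1 (for A = 1)
n = ln(E0/E) / xi
n = ln(3.42e6 / 0.74) / 1
n = ln(4.621622e+06) / 1 = 15.346

15.346


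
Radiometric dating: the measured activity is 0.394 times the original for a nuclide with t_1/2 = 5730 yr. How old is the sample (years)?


lambda = ln(2) / t_half = ln(2) / 5730 = 1.209681e-04 /yr
t = -ln(A/A0) / lambda
t = -ln(0.394) / 1.209681e-04
t = 7699.6 yr

7699.6


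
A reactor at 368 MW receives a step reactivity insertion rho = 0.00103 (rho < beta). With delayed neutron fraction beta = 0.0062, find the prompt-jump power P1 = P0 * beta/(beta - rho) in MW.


P1/P0 = beta / (beta - rho)
P1/P0 = 0.0062 / (0.0062 - 0.00103) = 1.199226
P1 = 368 * 1.199226 = 441.32 MW

441.32


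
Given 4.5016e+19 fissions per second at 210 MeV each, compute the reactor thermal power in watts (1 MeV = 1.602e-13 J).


P = fission_rate * E_MeV * 1.602e-13
P = 4.5016e+19 * 210 * 1.602e-13
P = 1.5144e+09 W

1.5144e+09


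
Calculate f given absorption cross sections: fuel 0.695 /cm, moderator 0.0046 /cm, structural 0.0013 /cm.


f = Sigma_a_fuel / (Sigma_a_fuel + Sigma_a_mod + Sigma_a_other)
f = 0.695 / (0.695 + 0.0046 + 0.0013)
f = 0.99158

0.99158


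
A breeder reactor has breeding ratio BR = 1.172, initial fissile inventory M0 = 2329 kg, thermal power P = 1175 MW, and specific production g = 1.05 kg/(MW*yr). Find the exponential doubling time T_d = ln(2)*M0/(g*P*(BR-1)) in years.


Breeding gain G = BR - 1 = 1.172 - 1 = 0.172
Fissile production rate = g * P * G = 1.05 * 1175 * 0.172 = 212.205 kg/yr
T_d = ln(2) * M0 / (g * P * G)
T_d = ln(2) * 2329 / 212.205 = 7.6075 yr

7.6075
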